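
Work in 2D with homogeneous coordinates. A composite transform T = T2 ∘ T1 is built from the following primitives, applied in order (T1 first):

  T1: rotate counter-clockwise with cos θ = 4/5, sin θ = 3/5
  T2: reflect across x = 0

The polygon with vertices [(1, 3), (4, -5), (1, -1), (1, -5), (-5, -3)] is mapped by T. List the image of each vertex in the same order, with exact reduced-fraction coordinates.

T1 rotate counter-clockwise with cos θ = 4/5, sin θ = 3/5: (1, 3) → (-1, 3); (4, -5) → (31/5, -8/5); (1, -1) → (7/5, -1/5); (1, -5) → (19/5, -17/5); (-5, -3) → (-11/5, -27/5)
T2 reflect across x = 0: (-1, 3) → (1, 3); (31/5, -8/5) → (-31/5, -8/5); (7/5, -1/5) → (-7/5, -1/5); (19/5, -17/5) → (-19/5, -17/5); (-11/5, -27/5) → (11/5, -27/5)

image vertices: (1, 3), (-31/5, -8/5), (-7/5, -1/5), (-19/5, -17/5), (11/5, -27/5)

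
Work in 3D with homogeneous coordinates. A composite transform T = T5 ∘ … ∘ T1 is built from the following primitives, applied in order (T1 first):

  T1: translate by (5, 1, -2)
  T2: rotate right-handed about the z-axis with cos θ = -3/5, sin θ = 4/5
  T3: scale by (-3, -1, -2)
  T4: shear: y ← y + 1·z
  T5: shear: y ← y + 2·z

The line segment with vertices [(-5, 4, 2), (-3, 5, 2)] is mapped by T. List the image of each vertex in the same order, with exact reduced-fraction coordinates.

T1 translate by (5, 1, -2): (-5, 4, 2) → (0, 5, 0); (-3, 5, 2) → (2, 6, 0)
T2 rotate right-handed about the z-axis with cos θ = -3/5, sin θ = 4/5: (0, 5, 0) → (-4, -3, 0); (2, 6, 0) → (-6, -2, 0)
T3 scale by (-3, -1, -2): (-4, -3, 0) → (12, 3, 0); (-6, -2, 0) → (18, 2, 0)
T4 shear: y ← y + 1·z: (12, 3, 0) → (12, 3, 0); (18, 2, 0) → (18, 2, 0)
T5 shear: y ← y + 2·z: (12, 3, 0) → (12, 3, 0); (18, 2, 0) → (18, 2, 0)

image vertices: (12, 3, 0), (18, 2, 0)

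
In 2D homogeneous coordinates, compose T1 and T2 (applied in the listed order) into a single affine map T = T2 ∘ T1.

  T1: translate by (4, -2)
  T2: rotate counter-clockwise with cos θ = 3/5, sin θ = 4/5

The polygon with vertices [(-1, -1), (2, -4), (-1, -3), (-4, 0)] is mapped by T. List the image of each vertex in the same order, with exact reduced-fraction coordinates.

T1 translate by (4, -2): (-1, -1) → (3, -3); (2, -4) → (6, -6); (-1, -3) → (3, -5); (-4, 0) → (0, -2)
T2 rotate counter-clockwise with cos θ = 3/5, sin θ = 4/5: (3, -3) → (21/5, 3/5); (6, -6) → (42/5, 6/5); (3, -5) → (29/5, -3/5); (0, -2) → (8/5, -6/5)

image vertices: (21/5, 3/5), (42/5, 6/5), (29/5, -3/5), (8/5, -6/5)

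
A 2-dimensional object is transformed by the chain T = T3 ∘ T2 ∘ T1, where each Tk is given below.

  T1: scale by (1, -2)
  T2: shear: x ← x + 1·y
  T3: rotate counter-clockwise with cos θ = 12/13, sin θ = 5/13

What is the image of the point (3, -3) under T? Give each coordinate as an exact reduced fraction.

T1 scale by (1, -2): (3, -3) → (3, 6)
T2 shear: x ← x + 1·y: (3, 6) → (9, 6)
T3 rotate counter-clockwise with cos θ = 12/13, sin θ = 5/13: (9, 6) → (6, 9)

T(p) = (6, 9)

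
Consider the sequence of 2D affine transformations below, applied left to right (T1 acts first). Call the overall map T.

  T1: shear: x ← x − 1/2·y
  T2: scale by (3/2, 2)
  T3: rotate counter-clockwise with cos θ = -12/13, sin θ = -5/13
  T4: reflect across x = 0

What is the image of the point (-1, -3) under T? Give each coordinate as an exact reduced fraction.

T(p) = (3, 21/4)

T1 shear: x ← x − 1/2·y: (-1, -3) → (1/2, -3)
T2 scale by (3/2, 2): (1/2, -3) → (3/4, -6)
T3 rotate counter-clockwise with cos θ = -12/13, sin θ = -5/13: (3/4, -6) → (-3, 21/4)
T4 reflect across x = 0: (-3, 21/4) → (3, 21/4)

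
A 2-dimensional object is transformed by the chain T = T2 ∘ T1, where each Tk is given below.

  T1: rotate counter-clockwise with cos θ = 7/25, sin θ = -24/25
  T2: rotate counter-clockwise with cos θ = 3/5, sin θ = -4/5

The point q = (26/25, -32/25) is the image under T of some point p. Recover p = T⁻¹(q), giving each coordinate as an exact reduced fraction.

T1 = [7/25 24/25 0; -24/25 7/25 0; 0 0 1]
T2·T1 = [-3/5 4/5 0; -4/5 -3/5 0; 0 0 1]
det M = 1; M⁻¹ = [-3/5 -4/5 0; 4/5 -3/5 0; 0 0 1]
M⁻¹ · (26/25, -32/25)ᵀ = (2/5, 8/5)ᵀ

p = (2/5, 8/5)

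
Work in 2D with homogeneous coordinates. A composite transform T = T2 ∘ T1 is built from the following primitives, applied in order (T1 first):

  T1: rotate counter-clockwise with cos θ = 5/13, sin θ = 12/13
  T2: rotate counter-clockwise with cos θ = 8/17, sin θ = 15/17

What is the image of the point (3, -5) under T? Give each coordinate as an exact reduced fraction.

T(p) = (435/221, 1213/221)

T1 rotate counter-clockwise with cos θ = 5/13, sin θ = 12/13: (3, -5) → (75/13, 11/13)
T2 rotate counter-clockwise with cos θ = 8/17, sin θ = 15/17: (75/13, 11/13) → (435/221, 1213/221)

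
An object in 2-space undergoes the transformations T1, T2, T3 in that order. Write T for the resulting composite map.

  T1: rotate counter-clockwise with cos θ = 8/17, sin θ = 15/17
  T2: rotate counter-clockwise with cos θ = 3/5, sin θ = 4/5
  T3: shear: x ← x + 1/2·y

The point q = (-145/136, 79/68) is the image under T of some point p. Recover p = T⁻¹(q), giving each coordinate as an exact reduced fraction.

T1 = [8/17 -15/17 0; 15/17 8/17 0; 0 0 1]
T2·T1 = [-36/85 -77/85 0; 77/85 -36/85 0; 0 0 1]
T3·…·T1 = [1/34 -19/17 0; 77/85 -36/85 0; 0 0 1]
det M = 1; M⁻¹ = [-36/85 19/17 0; -77/85 1/34 0; 0 0 1]
M⁻¹ · (-145/136, 79/68)ᵀ = (7/4, 1)ᵀ

p = (7/4, 1)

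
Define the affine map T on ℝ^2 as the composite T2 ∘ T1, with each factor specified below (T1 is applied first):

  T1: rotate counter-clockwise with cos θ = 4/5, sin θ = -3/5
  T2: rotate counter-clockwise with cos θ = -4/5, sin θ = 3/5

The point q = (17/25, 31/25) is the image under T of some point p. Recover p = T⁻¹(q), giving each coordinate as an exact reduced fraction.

p = (1, -1)

T1 = [4/5 3/5 0; -3/5 4/5 0; 0 0 1]
T2·T1 = [-7/25 -24/25 0; 24/25 -7/25 0; 0 0 1]
det M = 1; M⁻¹ = [-7/25 24/25 0; -24/25 -7/25 0; 0 0 1]
M⁻¹ · (17/25, 31/25)ᵀ = (1, -1)ᵀ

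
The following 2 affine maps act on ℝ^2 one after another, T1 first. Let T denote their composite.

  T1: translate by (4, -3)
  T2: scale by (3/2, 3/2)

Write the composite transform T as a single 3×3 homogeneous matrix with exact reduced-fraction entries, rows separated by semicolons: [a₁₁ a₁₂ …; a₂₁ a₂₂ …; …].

T1 = [1 0 4; 0 1 -3; 0 0 1]
T2·T1 = [3/2 0 6; 0 3/2 -9/2; 0 0 1]

T = [3/2 0 6; 0 3/2 -9/2; 0 0 1]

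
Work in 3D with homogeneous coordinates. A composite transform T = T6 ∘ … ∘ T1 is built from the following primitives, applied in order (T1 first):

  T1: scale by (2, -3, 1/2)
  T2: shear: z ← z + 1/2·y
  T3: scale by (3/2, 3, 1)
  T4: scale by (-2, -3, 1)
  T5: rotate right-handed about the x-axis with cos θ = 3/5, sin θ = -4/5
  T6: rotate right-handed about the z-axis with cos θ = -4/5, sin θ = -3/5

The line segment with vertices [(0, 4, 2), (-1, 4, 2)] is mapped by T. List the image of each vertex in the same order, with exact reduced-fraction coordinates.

T1 scale by (2, -3, 1/2): (0, 4, 2) → (0, -12, 1); (-1, 4, 2) → (-2, -12, 1)
T2 shear: z ← z + 1/2·y: (0, -12, 1) → (0, -12, -5); (-2, -12, 1) → (-2, -12, -5)
T3 scale by (3/2, 3, 1): (0, -12, -5) → (0, -36, -5); (-2, -12, -5) → (-3, -36, -5)
T4 scale by (-2, -3, 1): (0, -36, -5) → (0, 108, -5); (-3, -36, -5) → (6, 108, -5)
T5 rotate right-handed about the x-axis with cos θ = 3/5, sin θ = -4/5: (0, 108, -5) → (0, 304/5, -447/5); (6, 108, -5) → (6, 304/5, -447/5)
T6 rotate right-handed about the z-axis with cos θ = -4/5, sin θ = -3/5: (0, 304/5, -447/5) → (912/25, -1216/25, -447/5); (6, 304/5, -447/5) → (792/25, -1306/25, -447/5)

image vertices: (912/25, -1216/25, -447/5), (792/25, -1306/25, -447/5)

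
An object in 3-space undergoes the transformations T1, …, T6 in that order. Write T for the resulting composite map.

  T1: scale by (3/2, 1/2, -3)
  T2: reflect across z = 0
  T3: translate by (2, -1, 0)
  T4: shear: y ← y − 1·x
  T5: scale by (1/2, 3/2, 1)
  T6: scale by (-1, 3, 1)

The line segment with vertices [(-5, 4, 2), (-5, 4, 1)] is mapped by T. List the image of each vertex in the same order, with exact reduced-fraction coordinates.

T1 scale by (3/2, 1/2, -3): (-5, 4, 2) → (-15/2, 2, -6); (-5, 4, 1) → (-15/2, 2, -3)
T2 reflect across z = 0: (-15/2, 2, -6) → (-15/2, 2, 6); (-15/2, 2, -3) → (-15/2, 2, 3)
T3 translate by (2, -1, 0): (-15/2, 2, 6) → (-11/2, 1, 6); (-15/2, 2, 3) → (-11/2, 1, 3)
T4 shear: y ← y − 1·x: (-11/2, 1, 6) → (-11/2, 13/2, 6); (-11/2, 1, 3) → (-11/2, 13/2, 3)
T5 scale by (1/2, 3/2, 1): (-11/2, 13/2, 6) → (-11/4, 39/4, 6); (-11/2, 13/2, 3) → (-11/4, 39/4, 3)
T6 scale by (-1, 3, 1): (-11/4, 39/4, 6) → (11/4, 117/4, 6); (-11/4, 39/4, 3) → (11/4, 117/4, 3)

image vertices: (11/4, 117/4, 6), (11/4, 117/4, 3)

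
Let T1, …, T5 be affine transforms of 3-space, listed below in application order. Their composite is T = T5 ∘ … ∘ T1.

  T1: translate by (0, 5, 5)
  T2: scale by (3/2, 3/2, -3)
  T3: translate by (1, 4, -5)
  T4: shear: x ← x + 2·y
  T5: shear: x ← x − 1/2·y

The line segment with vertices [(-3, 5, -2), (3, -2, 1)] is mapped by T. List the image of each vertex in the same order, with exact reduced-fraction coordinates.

image vertices: (25, 19, -14), (73/4, 17/2, -23)

T1 translate by (0, 5, 5): (-3, 5, -2) → (-3, 10, 3); (3, -2, 1) → (3, 3, 6)
T2 scale by (3/2, 3/2, -3): (-3, 10, 3) → (-9/2, 15, -9); (3, 3, 6) → (9/2, 9/2, -18)
T3 translate by (1, 4, -5): (-9/2, 15, -9) → (-7/2, 19, -14); (9/2, 9/2, -18) → (11/2, 17/2, -23)
T4 shear: x ← x + 2·y: (-7/2, 19, -14) → (69/2, 19, -14); (11/2, 17/2, -23) → (45/2, 17/2, -23)
T5 shear: x ← x − 1/2·y: (69/2, 19, -14) → (25, 19, -14); (45/2, 17/2, -23) → (73/4, 17/2, -23)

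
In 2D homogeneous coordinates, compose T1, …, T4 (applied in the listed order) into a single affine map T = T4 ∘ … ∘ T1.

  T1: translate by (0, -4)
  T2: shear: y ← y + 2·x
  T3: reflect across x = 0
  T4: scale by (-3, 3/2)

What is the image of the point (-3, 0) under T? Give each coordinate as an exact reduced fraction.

T(p) = (-9, -15)

T1 translate by (0, -4): (-3, 0) → (-3, -4)
T2 shear: y ← y + 2·x: (-3, -4) → (-3, -10)
T3 reflect across x = 0: (-3, -10) → (3, -10)
T4 scale by (-3, 3/2): (3, -10) → (-9, -15)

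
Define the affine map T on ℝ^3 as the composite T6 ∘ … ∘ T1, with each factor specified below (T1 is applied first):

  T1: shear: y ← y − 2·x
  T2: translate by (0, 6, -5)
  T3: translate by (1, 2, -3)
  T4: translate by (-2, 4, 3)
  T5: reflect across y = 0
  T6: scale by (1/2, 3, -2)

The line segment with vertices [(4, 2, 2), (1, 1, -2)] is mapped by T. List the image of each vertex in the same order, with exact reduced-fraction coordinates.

image vertices: (3/2, -18, 6), (0, -33, 14)

T1 shear: y ← y − 2·x: (4, 2, 2) → (4, -6, 2); (1, 1, -2) → (1, -1, -2)
T2 translate by (0, 6, -5): (4, -6, 2) → (4, 0, -3); (1, -1, -2) → (1, 5, -7)
T3 translate by (1, 2, -3): (4, 0, -3) → (5, 2, -6); (1, 5, -7) → (2, 7, -10)
T4 translate by (-2, 4, 3): (5, 2, -6) → (3, 6, -3); (2, 7, -10) → (0, 11, -7)
T5 reflect across y = 0: (3, 6, -3) → (3, -6, -3); (0, 11, -7) → (0, -11, -7)
T6 scale by (1/2, 3, -2): (3, -6, -3) → (3/2, -18, 6); (0, -11, -7) → (0, -33, 14)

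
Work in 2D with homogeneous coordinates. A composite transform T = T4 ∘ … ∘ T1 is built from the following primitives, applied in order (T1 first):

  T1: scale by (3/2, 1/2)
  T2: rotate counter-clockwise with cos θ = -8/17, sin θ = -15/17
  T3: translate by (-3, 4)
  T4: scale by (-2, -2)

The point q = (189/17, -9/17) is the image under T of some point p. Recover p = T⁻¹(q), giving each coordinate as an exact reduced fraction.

p = (3, -1)

T1 = [3/2 0 0; 0 1/2 0; 0 0 1]
T2·T1 = [-12/17 15/34 0; -45/34 -4/17 0; 0 0 1]
T3·…·T1 = [-12/17 15/34 -3; -45/34 -4/17 4; 0 0 1]
T4·…·T1 = [24/17 -15/17 6; 45/17 8/17 -8; 0 0 1]
det M = 3; M⁻¹ = [8/51 5/17 24/17; -15/17 8/17 154/17; 0 0 1]
M⁻¹ · (189/17, -9/17)ᵀ = (3, -1)ᵀ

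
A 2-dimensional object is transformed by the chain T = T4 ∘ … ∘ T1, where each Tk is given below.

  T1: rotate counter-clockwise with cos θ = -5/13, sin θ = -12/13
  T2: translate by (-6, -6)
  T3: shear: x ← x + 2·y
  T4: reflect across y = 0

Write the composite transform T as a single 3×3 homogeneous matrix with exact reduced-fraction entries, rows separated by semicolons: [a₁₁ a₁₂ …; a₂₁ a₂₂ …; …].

T = [-29/13 2/13 -18; 12/13 5/13 6; 0 0 1]

T1 = [-5/13 12/13 0; -12/13 -5/13 0; 0 0 1]
T2·T1 = [-5/13 12/13 -6; -12/13 -5/13 -6; 0 0 1]
T3·…·T1 = [-29/13 2/13 -18; -12/13 -5/13 -6; 0 0 1]
T4·…·T1 = [-29/13 2/13 -18; 12/13 5/13 6; 0 0 1]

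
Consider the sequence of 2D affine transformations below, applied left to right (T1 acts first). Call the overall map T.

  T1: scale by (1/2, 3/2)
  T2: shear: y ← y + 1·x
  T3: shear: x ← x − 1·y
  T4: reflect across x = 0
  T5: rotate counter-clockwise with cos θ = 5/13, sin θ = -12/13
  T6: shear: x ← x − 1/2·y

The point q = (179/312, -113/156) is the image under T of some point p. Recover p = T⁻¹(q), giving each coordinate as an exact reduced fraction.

p = (-5/3, 1/2)

T1 = [1/2 0 0; 0 3/2 0; 0 0 1]
T2·T1 = [1/2 0 0; 1/2 3/2 0; 0 0 1]
T3·…·T1 = [0 -3/2 0; 1/2 3/2 0; 0 0 1]
T4·…·T1 = [0 3/2 0; 1/2 3/2 0; 0 0 1]
T5·…·T1 = [6/13 51/26 0; 5/26 -21/26 0; 0 0 1]
T6·…·T1 = [19/52 123/52 0; 5/26 -21/26 0; 0 0 1]
det M = -3/4; M⁻¹ = [14/13 41/13 0; 10/39 -19/39 0; 0 0 1]
M⁻¹ · (179/312, -113/156)ᵀ = (-5/3, 1/2)ᵀ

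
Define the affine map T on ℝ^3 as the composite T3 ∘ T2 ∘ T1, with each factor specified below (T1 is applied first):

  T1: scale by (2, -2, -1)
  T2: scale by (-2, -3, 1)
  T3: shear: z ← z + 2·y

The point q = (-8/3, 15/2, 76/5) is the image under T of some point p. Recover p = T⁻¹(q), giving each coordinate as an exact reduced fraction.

T1 = [2 0 0 0; 0 -2 0 0; 0 0 -1 0; 0 0 0 1]
T2·T1 = [-4 0 0 0; 0 6 0 0; 0 0 -1 0; 0 0 0 1]
T3·…·T1 = [-4 0 0 0; 0 6 0 0; 0 12 -1 0; 0 0 0 1]
det M = 24; M⁻¹ = [-1/4 0 0 0; 0 1/6 0 0; 0 2 -1 0; 0 0 0 1]
M⁻¹ · (-8/3, 15/2, 76/5)ᵀ = (2/3, 5/4, -1/5)ᵀ

p = (2/3, 5/4, -1/5)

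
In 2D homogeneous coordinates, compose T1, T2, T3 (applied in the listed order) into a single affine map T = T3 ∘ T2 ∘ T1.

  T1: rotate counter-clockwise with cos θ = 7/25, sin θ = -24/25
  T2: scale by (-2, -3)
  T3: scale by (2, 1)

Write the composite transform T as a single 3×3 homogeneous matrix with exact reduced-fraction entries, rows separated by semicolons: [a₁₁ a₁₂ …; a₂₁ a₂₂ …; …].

T1 = [7/25 24/25 0; -24/25 7/25 0; 0 0 1]
T2·T1 = [-14/25 -48/25 0; 72/25 -21/25 0; 0 0 1]
T3·…·T1 = [-28/25 -96/25 0; 72/25 -21/25 0; 0 0 1]

T = [-28/25 -96/25 0; 72/25 -21/25 0; 0 0 1]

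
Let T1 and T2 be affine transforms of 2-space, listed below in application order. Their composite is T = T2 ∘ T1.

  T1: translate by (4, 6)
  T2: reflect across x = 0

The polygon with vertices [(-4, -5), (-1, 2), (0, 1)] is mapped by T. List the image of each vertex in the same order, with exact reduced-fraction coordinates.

T1 translate by (4, 6): (-4, -5) → (0, 1); (-1, 2) → (3, 8); (0, 1) → (4, 7)
T2 reflect across x = 0: (0, 1) → (0, 1); (3, 8) → (-3, 8); (4, 7) → (-4, 7)

image vertices: (0, 1), (-3, 8), (-4, 7)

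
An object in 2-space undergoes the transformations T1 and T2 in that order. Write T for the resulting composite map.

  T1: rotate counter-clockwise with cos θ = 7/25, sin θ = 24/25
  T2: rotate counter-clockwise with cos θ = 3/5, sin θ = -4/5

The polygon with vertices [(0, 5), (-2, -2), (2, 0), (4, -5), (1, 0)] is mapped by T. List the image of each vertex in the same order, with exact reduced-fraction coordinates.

image vertices: (-44/25, 117/25), (-146/125, -322/125), (234/125, 88/125), (688/125, -409/125), (117/125, 44/125)

T1 rotate counter-clockwise with cos θ = 7/25, sin θ = 24/25: (0, 5) → (-24/5, 7/5); (-2, -2) → (34/25, -62/25); (2, 0) → (14/25, 48/25); (4, -5) → (148/25, 61/25); (1, 0) → (7/25, 24/25)
T2 rotate counter-clockwise with cos θ = 3/5, sin θ = -4/5: (-24/5, 7/5) → (-44/25, 117/25); (34/25, -62/25) → (-146/125, -322/125); (14/25, 48/25) → (234/125, 88/125); (148/25, 61/25) → (688/125, -409/125); (7/25, 24/25) → (117/125, 44/125)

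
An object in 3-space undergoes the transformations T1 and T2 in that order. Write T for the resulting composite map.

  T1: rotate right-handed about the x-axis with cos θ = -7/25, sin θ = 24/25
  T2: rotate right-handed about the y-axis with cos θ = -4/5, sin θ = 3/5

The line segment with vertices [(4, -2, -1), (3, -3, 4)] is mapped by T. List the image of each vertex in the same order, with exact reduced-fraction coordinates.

T1 rotate right-handed about the x-axis with cos θ = -7/25, sin θ = 24/25: (4, -2, -1) → (4, 38/25, -41/25); (3, -3, 4) → (3, -3, -4)
T2 rotate right-handed about the y-axis with cos θ = -4/5, sin θ = 3/5: (4, 38/25, -41/25) → (-523/125, 38/25, -136/125); (3, -3, -4) → (-24/5, -3, 7/5)

image vertices: (-523/125, 38/25, -136/125), (-24/5, -3, 7/5)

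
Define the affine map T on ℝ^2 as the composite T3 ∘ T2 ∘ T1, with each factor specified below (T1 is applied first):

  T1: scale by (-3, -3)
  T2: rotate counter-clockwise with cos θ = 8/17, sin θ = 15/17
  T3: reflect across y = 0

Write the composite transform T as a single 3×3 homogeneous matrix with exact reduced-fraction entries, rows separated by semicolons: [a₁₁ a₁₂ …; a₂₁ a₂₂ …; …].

T1 = [-3 0 0; 0 -3 0; 0 0 1]
T2·T1 = [-24/17 45/17 0; -45/17 -24/17 0; 0 0 1]
T3·…·T1 = [-24/17 45/17 0; 45/17 24/17 0; 0 0 1]

T = [-24/17 45/17 0; 45/17 24/17 0; 0 0 1]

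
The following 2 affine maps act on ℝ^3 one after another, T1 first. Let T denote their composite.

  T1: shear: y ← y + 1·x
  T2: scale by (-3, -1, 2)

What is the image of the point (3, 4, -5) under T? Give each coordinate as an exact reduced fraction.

T1 shear: y ← y + 1·x: (3, 4, -5) → (3, 7, -5)
T2 scale by (-3, -1, 2): (3, 7, -5) → (-9, -7, -10)

T(p) = (-9, -7, -10)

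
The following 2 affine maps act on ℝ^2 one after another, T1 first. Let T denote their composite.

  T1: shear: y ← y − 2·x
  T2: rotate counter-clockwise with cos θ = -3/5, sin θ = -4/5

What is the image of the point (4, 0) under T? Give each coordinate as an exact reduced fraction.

T1 shear: y ← y − 2·x: (4, 0) → (4, -8)
T2 rotate counter-clockwise with cos θ = -3/5, sin θ = -4/5: (4, -8) → (-44/5, 8/5)

T(p) = (-44/5, 8/5)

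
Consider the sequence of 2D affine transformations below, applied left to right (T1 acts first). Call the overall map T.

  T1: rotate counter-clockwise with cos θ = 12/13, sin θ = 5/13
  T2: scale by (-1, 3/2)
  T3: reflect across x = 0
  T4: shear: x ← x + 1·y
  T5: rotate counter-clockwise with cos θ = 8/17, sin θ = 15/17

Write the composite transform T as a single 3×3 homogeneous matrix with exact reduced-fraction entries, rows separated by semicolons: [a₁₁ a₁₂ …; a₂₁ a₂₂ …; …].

T1 = [12/13 -5/13 0; 5/13 12/13 0; 0 0 1]
T2·T1 = [-12/13 5/13 0; 15/26 18/13 0; 0 0 1]
T3·…·T1 = [12/13 -5/13 0; 15/26 18/13 0; 0 0 1]
T4·…·T1 = [3/2 1 0; 15/26 18/13 0; 0 0 1]
T5·…·T1 = [87/442 -166/221 0; 705/442 339/221 0; 0 0 1]

T = [87/442 -166/221 0; 705/442 339/221 0; 0 0 1]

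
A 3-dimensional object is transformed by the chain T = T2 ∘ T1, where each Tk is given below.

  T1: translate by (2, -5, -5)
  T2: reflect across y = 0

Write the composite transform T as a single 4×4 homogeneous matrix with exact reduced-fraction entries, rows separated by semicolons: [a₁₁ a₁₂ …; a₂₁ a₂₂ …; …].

T1 = [1 0 0 2; 0 1 0 -5; 0 0 1 -5; 0 0 0 1]
T2·T1 = [1 0 0 2; 0 -1 0 5; 0 0 1 -5; 0 0 0 1]

T = [1 0 0 2; 0 -1 0 5; 0 0 1 -5; 0 0 0 1]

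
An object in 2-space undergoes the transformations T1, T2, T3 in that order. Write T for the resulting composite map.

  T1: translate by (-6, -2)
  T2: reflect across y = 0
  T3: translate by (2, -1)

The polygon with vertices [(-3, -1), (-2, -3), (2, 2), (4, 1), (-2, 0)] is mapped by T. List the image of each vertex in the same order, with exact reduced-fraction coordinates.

T1 translate by (-6, -2): (-3, -1) → (-9, -3); (-2, -3) → (-8, -5); (2, 2) → (-4, 0); (4, 1) → (-2, -1); (-2, 0) → (-8, -2)
T2 reflect across y = 0: (-9, -3) → (-9, 3); (-8, -5) → (-8, 5); (-4, 0) → (-4, 0); (-2, -1) → (-2, 1); (-8, -2) → (-8, 2)
T3 translate by (2, -1): (-9, 3) → (-7, 2); (-8, 5) → (-6, 4); (-4, 0) → (-2, -1); (-2, 1) → (0, 0); (-8, 2) → (-6, 1)

image vertices: (-7, 2), (-6, 4), (-2, -1), (0, 0), (-6, 1)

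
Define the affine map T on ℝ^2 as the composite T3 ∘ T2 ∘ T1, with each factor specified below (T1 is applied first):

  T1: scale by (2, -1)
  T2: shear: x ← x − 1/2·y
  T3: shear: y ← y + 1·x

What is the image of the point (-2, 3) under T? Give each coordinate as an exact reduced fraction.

T(p) = (-5/2, -11/2)

T1 scale by (2, -1): (-2, 3) → (-4, -3)
T2 shear: x ← x − 1/2·y: (-4, -3) → (-5/2, -3)
T3 shear: y ← y + 1·x: (-5/2, -3) → (-5/2, -11/2)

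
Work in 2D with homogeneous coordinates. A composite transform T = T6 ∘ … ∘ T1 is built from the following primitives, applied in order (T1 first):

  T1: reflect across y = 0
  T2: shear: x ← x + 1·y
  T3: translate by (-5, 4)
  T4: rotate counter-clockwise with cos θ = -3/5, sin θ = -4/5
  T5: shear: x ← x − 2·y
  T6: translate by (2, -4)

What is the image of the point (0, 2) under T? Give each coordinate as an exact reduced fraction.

T(p) = (-1, 2/5)

T1 reflect across y = 0: (0, 2) → (0, -2)
T2 shear: x ← x + 1·y: (0, -2) → (-2, -2)
T3 translate by (-5, 4): (-2, -2) → (-7, 2)
T4 rotate counter-clockwise with cos θ = -3/5, sin θ = -4/5: (-7, 2) → (29/5, 22/5)
T5 shear: x ← x − 2·y: (29/5, 22/5) → (-3, 22/5)
T6 translate by (2, -4): (-3, 22/5) → (-1, 2/5)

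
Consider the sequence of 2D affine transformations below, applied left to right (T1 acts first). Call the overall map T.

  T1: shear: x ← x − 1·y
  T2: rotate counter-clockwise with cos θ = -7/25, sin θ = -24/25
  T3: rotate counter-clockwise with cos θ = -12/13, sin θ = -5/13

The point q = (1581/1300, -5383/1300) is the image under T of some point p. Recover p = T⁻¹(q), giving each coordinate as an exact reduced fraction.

T1 = [1 -1 0; 0 1 0; 0 0 1]
T2·T1 = [-7/25 31/25 0; -24/25 17/25 0; 0 0 1]
T3·…·T1 = [-36/325 -287/325 0; 323/325 -359/325 0; 0 0 1]
det M = 1; M⁻¹ = [-359/325 287/325 0; -323/325 -36/325 0; 0 0 1]
M⁻¹ · (1581/1300, -5383/1300)ᵀ = (-5, -3/4)ᵀ

p = (-5, -3/4)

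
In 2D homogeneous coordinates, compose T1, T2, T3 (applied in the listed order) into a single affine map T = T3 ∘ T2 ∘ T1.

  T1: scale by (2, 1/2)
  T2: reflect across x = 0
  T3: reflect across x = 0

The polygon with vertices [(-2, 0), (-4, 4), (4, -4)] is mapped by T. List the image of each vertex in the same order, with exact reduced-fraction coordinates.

image vertices: (-4, 0), (-8, 2), (8, -2)

T1 scale by (2, 1/2): (-2, 0) → (-4, 0); (-4, 4) → (-8, 2); (4, -4) → (8, -2)
T2 reflect across x = 0: (-4, 0) → (4, 0); (-8, 2) → (8, 2); (8, -2) → (-8, -2)
T3 reflect across x = 0: (4, 0) → (-4, 0); (8, 2) → (-8, 2); (-8, -2) → (8, -2)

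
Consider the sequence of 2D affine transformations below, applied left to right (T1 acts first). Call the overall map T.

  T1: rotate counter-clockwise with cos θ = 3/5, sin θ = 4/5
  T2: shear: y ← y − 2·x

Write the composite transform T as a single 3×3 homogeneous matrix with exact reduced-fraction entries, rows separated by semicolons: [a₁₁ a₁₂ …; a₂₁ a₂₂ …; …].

T = [3/5 -4/5 0; -2/5 11/5 0; 0 0 1]

T1 = [3/5 -4/5 0; 4/5 3/5 0; 0 0 1]
T2·T1 = [3/5 -4/5 0; -2/5 11/5 0; 0 0 1]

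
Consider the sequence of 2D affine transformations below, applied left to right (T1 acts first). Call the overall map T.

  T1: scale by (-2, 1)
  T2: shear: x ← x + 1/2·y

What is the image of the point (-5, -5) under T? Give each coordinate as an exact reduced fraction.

T(p) = (15/2, -5)

T1 scale by (-2, 1): (-5, -5) → (10, -5)
T2 shear: x ← x + 1/2·y: (10, -5) → (15/2, -5)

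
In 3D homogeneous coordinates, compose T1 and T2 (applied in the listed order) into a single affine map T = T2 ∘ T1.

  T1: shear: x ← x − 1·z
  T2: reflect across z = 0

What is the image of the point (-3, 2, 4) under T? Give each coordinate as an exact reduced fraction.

T1 shear: x ← x − 1·z: (-3, 2, 4) → (-7, 2, 4)
T2 reflect across z = 0: (-7, 2, 4) → (-7, 2, -4)

T(p) = (-7, 2, -4)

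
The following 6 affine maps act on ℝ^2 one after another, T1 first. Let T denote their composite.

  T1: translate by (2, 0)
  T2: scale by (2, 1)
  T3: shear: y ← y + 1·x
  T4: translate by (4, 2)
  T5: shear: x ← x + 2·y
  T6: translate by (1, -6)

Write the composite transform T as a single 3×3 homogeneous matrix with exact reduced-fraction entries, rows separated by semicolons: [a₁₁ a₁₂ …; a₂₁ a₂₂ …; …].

T = [6 2 21; 2 1 0; 0 0 1]

T1 = [1 0 2; 0 1 0; 0 0 1]
T2·T1 = [2 0 4; 0 1 0; 0 0 1]
T3·…·T1 = [2 0 4; 2 1 4; 0 0 1]
T4·…·T1 = [2 0 8; 2 1 6; 0 0 1]
T5·…·T1 = [6 2 20; 2 1 6; 0 0 1]
T6·…·T1 = [6 2 21; 2 1 0; 0 0 1]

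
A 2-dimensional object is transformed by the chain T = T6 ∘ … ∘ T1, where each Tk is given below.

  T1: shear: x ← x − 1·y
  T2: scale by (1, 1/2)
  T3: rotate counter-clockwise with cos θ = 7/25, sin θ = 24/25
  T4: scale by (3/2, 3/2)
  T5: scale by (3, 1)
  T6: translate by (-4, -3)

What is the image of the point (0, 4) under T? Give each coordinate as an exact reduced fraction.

T1 shear: x ← x − 1·y: (0, 4) → (-4, 4)
T2 scale by (1, 1/2): (-4, 4) → (-4, 2)
T3 rotate counter-clockwise with cos θ = 7/25, sin θ = 24/25: (-4, 2) → (-76/25, -82/25)
T4 scale by (3/2, 3/2): (-76/25, -82/25) → (-114/25, -123/25)
T5 scale by (3, 1): (-114/25, -123/25) → (-342/25, -123/25)
T6 translate by (-4, -3): (-342/25, -123/25) → (-442/25, -198/25)

T(p) = (-442/25, -198/25)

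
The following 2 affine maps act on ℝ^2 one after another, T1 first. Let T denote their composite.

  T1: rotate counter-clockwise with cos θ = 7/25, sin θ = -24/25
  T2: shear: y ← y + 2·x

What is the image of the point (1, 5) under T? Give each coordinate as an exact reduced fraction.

T1 rotate counter-clockwise with cos θ = 7/25, sin θ = -24/25: (1, 5) → (127/25, 11/25)
T2 shear: y ← y + 2·x: (127/25, 11/25) → (127/25, 53/5)

T(p) = (127/25, 53/5)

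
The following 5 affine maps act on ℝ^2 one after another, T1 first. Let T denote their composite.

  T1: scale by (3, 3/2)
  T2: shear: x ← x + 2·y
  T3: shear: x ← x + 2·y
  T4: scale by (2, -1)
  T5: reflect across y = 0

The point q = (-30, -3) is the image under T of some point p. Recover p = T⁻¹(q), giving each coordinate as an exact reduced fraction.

p = (-1, -2)

T1 = [3 0 0; 0 3/2 0; 0 0 1]
T2·T1 = [3 3 0; 0 3/2 0; 0 0 1]
T3·…·T1 = [3 6 0; 0 3/2 0; 0 0 1]
T4·…·T1 = [6 12 0; 0 -3/2 0; 0 0 1]
T5·…·T1 = [6 12 0; 0 3/2 0; 0 0 1]
det M = 9; M⁻¹ = [1/6 -4/3 0; 0 2/3 0; 0 0 1]
M⁻¹ · (-30, -3)ᵀ = (-1, -2)ᵀ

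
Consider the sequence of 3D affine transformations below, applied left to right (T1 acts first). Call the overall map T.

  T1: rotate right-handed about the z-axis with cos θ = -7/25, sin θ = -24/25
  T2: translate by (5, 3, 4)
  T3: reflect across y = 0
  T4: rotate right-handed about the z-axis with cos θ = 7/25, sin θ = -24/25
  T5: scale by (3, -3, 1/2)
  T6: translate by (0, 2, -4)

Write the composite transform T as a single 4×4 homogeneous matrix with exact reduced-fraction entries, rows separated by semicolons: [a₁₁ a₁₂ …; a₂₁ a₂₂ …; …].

T1 = [-7/25 24/25 0 0; -24/25 -7/25 0 0; 0 0 1 0; 0 0 0 1]
T2·T1 = [-7/25 24/25 0 5; -24/25 -7/25 0 3; 0 0 1 4; 0 0 0 1]
T3·…·T1 = [-7/25 24/25 0 5; 24/25 7/25 0 -3; 0 0 1 4; 0 0 0 1]
T4·…·T1 = [527/625 336/625 0 -37/25; 336/625 -527/625 0 -141/25; 0 0 1 4; 0 0 0 1]
T5·…·T1 = [1581/625 1008/625 0 -111/25; -1008/625 1581/625 0 423/25; 0 0 1/2 2; 0 0 0 1]
T6·…·T1 = [1581/625 1008/625 0 -111/25; -1008/625 1581/625 0 473/25; 0 0 1/2 -2; 0 0 0 1]

T = [1581/625 1008/625 0 -111/25; -1008/625 1581/625 0 473/25; 0 0 1/2 -2; 0 0 0 1]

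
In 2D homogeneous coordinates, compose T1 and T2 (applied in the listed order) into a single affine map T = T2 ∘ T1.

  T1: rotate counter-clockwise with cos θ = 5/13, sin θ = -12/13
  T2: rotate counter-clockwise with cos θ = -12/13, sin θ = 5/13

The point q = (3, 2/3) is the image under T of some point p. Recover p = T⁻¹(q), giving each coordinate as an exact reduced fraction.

T1 = [5/13 12/13 0; -12/13 5/13 0; 0 0 1]
T2·T1 = [0 -1 0; 1 0 0; 0 0 1]
det M = 1; M⁻¹ = [0 1 0; -1 0 0; 0 0 1]
M⁻¹ · (3, 2/3)ᵀ = (2/3, -3)ᵀ

p = (2/3, -3)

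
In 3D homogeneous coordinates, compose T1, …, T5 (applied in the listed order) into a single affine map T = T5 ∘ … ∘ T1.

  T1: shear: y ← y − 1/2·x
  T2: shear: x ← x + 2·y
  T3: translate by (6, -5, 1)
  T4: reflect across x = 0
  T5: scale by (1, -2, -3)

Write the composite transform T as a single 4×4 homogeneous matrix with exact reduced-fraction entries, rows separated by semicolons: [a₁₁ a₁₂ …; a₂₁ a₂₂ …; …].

T1 = [1 0 0 0; -1/2 1 0 0; 0 0 1 0; 0 0 0 1]
T2·T1 = [0 2 0 0; -1/2 1 0 0; 0 0 1 0; 0 0 0 1]
T3·…·T1 = [0 2 0 6; -1/2 1 0 -5; 0 0 1 1; 0 0 0 1]
T4·…·T1 = [0 -2 0 -6; -1/2 1 0 -5; 0 0 1 1; 0 0 0 1]
T5·…·T1 = [0 -2 0 -6; 1 -2 0 10; 0 0 -3 -3; 0 0 0 1]

T = [0 -2 0 -6; 1 -2 0 10; 0 0 -3 -3; 0 0 0 1]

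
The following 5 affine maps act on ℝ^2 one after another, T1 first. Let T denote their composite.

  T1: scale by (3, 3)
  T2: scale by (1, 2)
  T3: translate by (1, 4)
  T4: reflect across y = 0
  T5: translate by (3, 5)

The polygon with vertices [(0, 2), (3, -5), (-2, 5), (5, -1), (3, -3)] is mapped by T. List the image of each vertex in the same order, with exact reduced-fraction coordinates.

image vertices: (4, -11), (13, 31), (-2, -29), (19, 7), (13, 19)

T1 scale by (3, 3): (0, 2) → (0, 6); (3, -5) → (9, -15); (-2, 5) → (-6, 15); (5, -1) → (15, -3); (3, -3) → (9, -9)
T2 scale by (1, 2): (0, 6) → (0, 12); (9, -15) → (9, -30); (-6, 15) → (-6, 30); (15, -3) → (15, -6); (9, -9) → (9, -18)
T3 translate by (1, 4): (0, 12) → (1, 16); (9, -30) → (10, -26); (-6, 30) → (-5, 34); (15, -6) → (16, -2); (9, -18) → (10, -14)
T4 reflect across y = 0: (1, 16) → (1, -16); (10, -26) → (10, 26); (-5, 34) → (-5, -34); (16, -2) → (16, 2); (10, -14) → (10, 14)
T5 translate by (3, 5): (1, -16) → (4, -11); (10, 26) → (13, 31); (-5, -34) → (-2, -29); (16, 2) → (19, 7); (10, 14) → (13, 19)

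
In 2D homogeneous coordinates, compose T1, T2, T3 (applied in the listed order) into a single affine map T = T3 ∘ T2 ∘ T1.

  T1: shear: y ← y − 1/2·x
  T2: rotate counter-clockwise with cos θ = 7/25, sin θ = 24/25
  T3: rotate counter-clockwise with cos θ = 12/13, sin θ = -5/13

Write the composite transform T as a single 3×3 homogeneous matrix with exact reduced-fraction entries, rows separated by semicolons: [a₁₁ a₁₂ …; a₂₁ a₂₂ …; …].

T = [661/650 -253/325 0; 151/325 204/325 0; 0 0 1]

T1 = [1 0 0; -1/2 1 0; 0 0 1]
T2·T1 = [19/25 -24/25 0; 41/50 7/25 0; 0 0 1]
T3·…·T1 = [661/650 -253/325 0; 151/325 204/325 0; 0 0 1]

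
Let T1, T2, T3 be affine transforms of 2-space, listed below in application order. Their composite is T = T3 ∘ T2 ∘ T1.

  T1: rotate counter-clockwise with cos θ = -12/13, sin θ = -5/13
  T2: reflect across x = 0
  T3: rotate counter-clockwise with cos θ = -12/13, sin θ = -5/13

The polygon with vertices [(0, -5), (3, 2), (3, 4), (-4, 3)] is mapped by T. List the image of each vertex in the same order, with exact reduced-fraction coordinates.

T1 rotate counter-clockwise with cos θ = -12/13, sin θ = -5/13: (0, -5) → (-25/13, 60/13); (3, 2) → (-2, -3); (3, 4) → (-16/13, -63/13); (-4, 3) → (63/13, -16/13)
T2 reflect across x = 0: (-25/13, 60/13) → (25/13, 60/13); (-2, -3) → (2, -3); (-16/13, -63/13) → (16/13, -63/13); (63/13, -16/13) → (-63/13, -16/13)
T3 rotate counter-clockwise with cos θ = -12/13, sin θ = -5/13: (25/13, 60/13) → (0, -5); (2, -3) → (-3, 2); (16/13, -63/13) → (-3, 4); (-63/13, -16/13) → (4, 3)

image vertices: (0, -5), (-3, 2), (-3, 4), (4, 3)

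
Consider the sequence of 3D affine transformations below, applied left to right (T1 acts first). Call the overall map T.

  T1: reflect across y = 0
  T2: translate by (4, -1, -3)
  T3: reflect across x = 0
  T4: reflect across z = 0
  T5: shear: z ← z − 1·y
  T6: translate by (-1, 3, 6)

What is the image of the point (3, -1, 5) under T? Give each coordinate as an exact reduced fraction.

T(p) = (-8, 3, 4)

T1 reflect across y = 0: (3, -1, 5) → (3, 1, 5)
T2 translate by (4, -1, -3): (3, 1, 5) → (7, 0, 2)
T3 reflect across x = 0: (7, 0, 2) → (-7, 0, 2)
T4 reflect across z = 0: (-7, 0, 2) → (-7, 0, -2)
T5 shear: z ← z − 1·y: (-7, 0, -2) → (-7, 0, -2)
T6 translate by (-1, 3, 6): (-7, 0, -2) → (-8, 3, 4)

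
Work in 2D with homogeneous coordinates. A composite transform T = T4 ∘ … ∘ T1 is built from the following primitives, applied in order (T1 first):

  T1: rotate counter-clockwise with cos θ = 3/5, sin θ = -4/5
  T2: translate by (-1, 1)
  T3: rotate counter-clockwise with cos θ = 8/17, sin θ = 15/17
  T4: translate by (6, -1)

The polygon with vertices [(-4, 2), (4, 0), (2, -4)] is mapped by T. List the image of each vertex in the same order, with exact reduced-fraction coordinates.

image vertices: (33/85, -4/85), (43/5, -4/5), (123/17, -86/17)

T1 rotate counter-clockwise with cos θ = 3/5, sin θ = -4/5: (-4, 2) → (-4/5, 22/5); (4, 0) → (12/5, -16/5); (2, -4) → (-2, -4)
T2 translate by (-1, 1): (-4/5, 22/5) → (-9/5, 27/5); (12/5, -16/5) → (7/5, -11/5); (-2, -4) → (-3, -3)
T3 rotate counter-clockwise with cos θ = 8/17, sin θ = 15/17: (-9/5, 27/5) → (-477/85, 81/85); (7/5, -11/5) → (13/5, 1/5); (-3, -3) → (21/17, -69/17)
T4 translate by (6, -1): (-477/85, 81/85) → (33/85, -4/85); (13/5, 1/5) → (43/5, -4/5); (21/17, -69/17) → (123/17, -86/17)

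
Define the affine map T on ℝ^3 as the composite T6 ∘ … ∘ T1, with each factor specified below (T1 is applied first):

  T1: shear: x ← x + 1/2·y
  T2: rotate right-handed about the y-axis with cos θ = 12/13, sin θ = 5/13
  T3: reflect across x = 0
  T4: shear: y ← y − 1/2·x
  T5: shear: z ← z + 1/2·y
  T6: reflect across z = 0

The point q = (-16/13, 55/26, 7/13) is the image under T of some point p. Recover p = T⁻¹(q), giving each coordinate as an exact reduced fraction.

T1 = [1 1/2 0 0; 0 1 0 0; 0 0 1 0; 0 0 0 1]
T2·T1 = [12/13 6/13 5/13 0; 0 1 0 0; -5/13 -5/26 12/13 0; 0 0 0 1]
T3·…·T1 = [-12/13 -6/13 -5/13 0; 0 1 0 0; -5/13 -5/26 12/13 0; 0 0 0 1]
T4·…·T1 = [-12/13 -6/13 -5/13 0; 6/13 16/13 5/26 0; -5/13 -5/26 12/13 0; 0 0 0 1]
T5·…·T1 = [-12/13 -6/13 -5/13 0; 6/13 16/13 5/26 0; -2/13 11/26 53/52 0; 0 0 0 1]
T6·…·T1 = [-12/13 -6/13 -5/13 0; 6/13 16/13 5/26 0; 2/13 -11/26 -53/52 0; 0 0 0 1]
det M = 1; M⁻¹ = [-61/52 -4/13 5/13 0; 1/2 1 0 0; -5/13 -6/13 -12/13 0; 0 0 0 1]
M⁻¹ · (-16/13, 55/26, 7/13)ᵀ = (1, 3/2, -1)ᵀ

p = (1, 3/2, -1)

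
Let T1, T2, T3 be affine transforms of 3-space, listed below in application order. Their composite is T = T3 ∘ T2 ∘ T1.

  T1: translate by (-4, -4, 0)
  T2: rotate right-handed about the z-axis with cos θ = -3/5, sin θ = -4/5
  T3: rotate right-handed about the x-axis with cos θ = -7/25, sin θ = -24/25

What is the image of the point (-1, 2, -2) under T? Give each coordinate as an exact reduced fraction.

T(p) = (7/5, -422/125, -554/125)

T1 translate by (-4, -4, 0): (-1, 2, -2) → (-5, -2, -2)
T2 rotate right-handed about the z-axis with cos θ = -3/5, sin θ = -4/5: (-5, -2, -2) → (7/5, 26/5, -2)
T3 rotate right-handed about the x-axis with cos θ = -7/25, sin θ = -24/25: (7/5, 26/5, -2) → (7/5, -422/125, -554/125)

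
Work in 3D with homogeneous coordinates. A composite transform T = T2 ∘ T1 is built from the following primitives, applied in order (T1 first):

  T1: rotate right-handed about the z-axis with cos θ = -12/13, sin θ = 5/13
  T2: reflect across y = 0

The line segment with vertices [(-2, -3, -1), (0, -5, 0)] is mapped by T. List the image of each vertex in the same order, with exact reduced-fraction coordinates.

T1 rotate right-handed about the z-axis with cos θ = -12/13, sin θ = 5/13: (-2, -3, -1) → (3, 2, -1); (0, -5, 0) → (25/13, 60/13, 0)
T2 reflect across y = 0: (3, 2, -1) → (3, -2, -1); (25/13, 60/13, 0) → (25/13, -60/13, 0)

image vertices: (3, -2, -1), (25/13, -60/13, 0)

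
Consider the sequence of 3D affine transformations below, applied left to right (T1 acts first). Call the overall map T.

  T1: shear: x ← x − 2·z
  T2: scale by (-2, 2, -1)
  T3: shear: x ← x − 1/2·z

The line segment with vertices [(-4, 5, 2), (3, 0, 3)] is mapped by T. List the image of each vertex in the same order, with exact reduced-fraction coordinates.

T1 shear: x ← x − 2·z: (-4, 5, 2) → (-8, 5, 2); (3, 0, 3) → (-3, 0, 3)
T2 scale by (-2, 2, -1): (-8, 5, 2) → (16, 10, -2); (-3, 0, 3) → (6, 0, -3)
T3 shear: x ← x − 1/2·z: (16, 10, -2) → (17, 10, -2); (6, 0, -3) → (15/2, 0, -3)

image vertices: (17, 10, -2), (15/2, 0, -3)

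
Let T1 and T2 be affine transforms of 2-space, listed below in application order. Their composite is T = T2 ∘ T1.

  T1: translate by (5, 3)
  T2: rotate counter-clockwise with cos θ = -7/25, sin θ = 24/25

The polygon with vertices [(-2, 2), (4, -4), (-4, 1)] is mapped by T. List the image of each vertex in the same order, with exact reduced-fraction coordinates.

image vertices: (-141/25, 37/25), (-39/25, 223/25), (-103/25, -4/25)

T1 translate by (5, 3): (-2, 2) → (3, 5); (4, -4) → (9, -1); (-4, 1) → (1, 4)
T2 rotate counter-clockwise with cos θ = -7/25, sin θ = 24/25: (3, 5) → (-141/25, 37/25); (9, -1) → (-39/25, 223/25); (1, 4) → (-103/25, -4/25)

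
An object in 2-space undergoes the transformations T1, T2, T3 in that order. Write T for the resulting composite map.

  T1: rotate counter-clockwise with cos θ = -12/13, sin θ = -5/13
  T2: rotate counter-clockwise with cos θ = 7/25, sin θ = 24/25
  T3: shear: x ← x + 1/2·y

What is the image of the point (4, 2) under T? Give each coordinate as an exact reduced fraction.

T(p) = (36/65, -244/65)

T1 rotate counter-clockwise with cos θ = -12/13, sin θ = -5/13: (4, 2) → (-38/13, -44/13)
T2 rotate counter-clockwise with cos θ = 7/25, sin θ = 24/25: (-38/13, -44/13) → (158/65, -244/65)
T3 shear: x ← x + 1/2·y: (158/65, -244/65) → (36/65, -244/65)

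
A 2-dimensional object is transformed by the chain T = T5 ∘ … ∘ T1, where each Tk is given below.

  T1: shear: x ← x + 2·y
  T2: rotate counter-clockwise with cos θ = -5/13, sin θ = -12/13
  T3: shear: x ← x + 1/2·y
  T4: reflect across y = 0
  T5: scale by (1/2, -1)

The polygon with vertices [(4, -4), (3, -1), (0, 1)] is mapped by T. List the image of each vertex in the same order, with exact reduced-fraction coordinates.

image vertices: (3/13, 68/13), (-41/52, -7/13), (-25/52, -29/13)

T1 shear: x ← x + 2·y: (4, -4) → (-4, -4); (3, -1) → (1, -1); (0, 1) → (2, 1)
T2 rotate counter-clockwise with cos θ = -5/13, sin θ = -12/13: (-4, -4) → (-28/13, 68/13); (1, -1) → (-17/13, -7/13); (2, 1) → (2/13, -29/13)
T3 shear: x ← x + 1/2·y: (-28/13, 68/13) → (6/13, 68/13); (-17/13, -7/13) → (-41/26, -7/13); (2/13, -29/13) → (-25/26, -29/13)
T4 reflect across y = 0: (6/13, 68/13) → (6/13, -68/13); (-41/26, -7/13) → (-41/26, 7/13); (-25/26, -29/13) → (-25/26, 29/13)
T5 scale by (1/2, -1): (6/13, -68/13) → (3/13, 68/13); (-41/26, 7/13) → (-41/52, -7/13); (-25/26, 29/13) → (-25/52, -29/13)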